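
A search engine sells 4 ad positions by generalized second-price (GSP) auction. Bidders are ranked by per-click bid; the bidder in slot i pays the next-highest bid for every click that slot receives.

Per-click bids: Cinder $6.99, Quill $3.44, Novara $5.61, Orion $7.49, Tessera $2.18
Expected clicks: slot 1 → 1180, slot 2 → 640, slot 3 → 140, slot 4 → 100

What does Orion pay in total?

Orion pays $8248.20

Sorting advertisers: $7.49 (Orion) > $6.99 (Cinder) > $5.61 (Novara) > $3.44 (Quill) > $2.18 (Tessera)
Orion holds slot 1 → pays next bid $6.99 × 1180 clicks = $8248.20.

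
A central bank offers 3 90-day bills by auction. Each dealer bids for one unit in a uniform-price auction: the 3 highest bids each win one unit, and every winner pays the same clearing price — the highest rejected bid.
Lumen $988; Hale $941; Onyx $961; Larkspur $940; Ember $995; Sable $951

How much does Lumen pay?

Lumen pays $951

Ordering the bids: 995 (Ember), 988 (Lumen), 961 (Onyx), 951 (Sable), 941 (Hale), …
The 3 highest are Ember, Lumen, Onyx.
First losing bid is Sable's $951, which sets the uniform price.
Lumen wins → pays $951.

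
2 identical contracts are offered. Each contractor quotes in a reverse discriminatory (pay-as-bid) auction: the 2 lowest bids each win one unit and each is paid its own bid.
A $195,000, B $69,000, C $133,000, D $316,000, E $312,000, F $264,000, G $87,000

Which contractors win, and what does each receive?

Bids ranked low→high: 69,000 (B), 87,000 (G), 133,000 (C), 195,000 (A), …
Lowest 2: B, G.
Each winner is paid its own bid: B $69,000, G $87,000.

B $69,000, G $87,000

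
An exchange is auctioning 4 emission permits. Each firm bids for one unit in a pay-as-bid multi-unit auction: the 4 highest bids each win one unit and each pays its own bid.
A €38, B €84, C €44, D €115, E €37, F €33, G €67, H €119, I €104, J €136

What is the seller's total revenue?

Total revenue: €474

Ordering the bids: 136 (J), 119 (H), 115 (D), 104 (I), 84 (B), 67 (G), …
Top 4: J, H, D, I.
Total revenue = 136 + 119 + 115 + 104 = €474.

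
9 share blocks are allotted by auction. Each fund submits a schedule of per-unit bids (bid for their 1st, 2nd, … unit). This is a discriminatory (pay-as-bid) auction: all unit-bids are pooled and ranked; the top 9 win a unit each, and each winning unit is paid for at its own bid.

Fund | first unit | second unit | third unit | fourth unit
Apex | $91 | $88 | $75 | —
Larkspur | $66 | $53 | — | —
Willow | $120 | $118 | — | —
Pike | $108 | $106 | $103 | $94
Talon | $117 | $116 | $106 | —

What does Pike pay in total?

All unit-bids, highest first — top 9: 120 (Willow-1), 118 (Willow-2), 117 (Talon-1), 116 (Talon-2), 108 (Pike-1), 106 (Pike-2), 106 (Talon-3), 103 (Pike-3), 94 (Pike-4)
Next rejected bid: $91 (not a price — pay-as-bid).
Pike's winning unit-bids: 108 + 106 + 103 + 94 = $411.

Pike pays $411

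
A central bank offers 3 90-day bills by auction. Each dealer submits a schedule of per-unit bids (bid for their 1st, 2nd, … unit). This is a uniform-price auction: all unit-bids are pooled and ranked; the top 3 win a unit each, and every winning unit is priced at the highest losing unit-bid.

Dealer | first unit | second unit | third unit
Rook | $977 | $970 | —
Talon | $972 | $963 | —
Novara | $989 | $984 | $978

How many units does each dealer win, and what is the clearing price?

All unit-bids, highest first — top 3: 989 (Novara-1), 984 (Novara-2), 978 (Novara-3)
First bid not allocated: $977.
Allocation: Novara 3.

Novara 3; clearing price $977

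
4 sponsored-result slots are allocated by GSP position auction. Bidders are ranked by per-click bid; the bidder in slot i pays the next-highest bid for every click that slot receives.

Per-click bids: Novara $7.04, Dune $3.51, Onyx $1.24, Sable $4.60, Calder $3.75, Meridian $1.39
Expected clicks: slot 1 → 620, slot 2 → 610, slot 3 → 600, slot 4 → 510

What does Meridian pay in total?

Ranked by bid: $7.04 (Novara) > $4.60 (Sable) > $3.75 (Calder) > $3.51 (Dune) > $1.39 (Meridian) > …
Meridian ranks below slot 4 → no slot, pays nothing.

Meridian pays $0.00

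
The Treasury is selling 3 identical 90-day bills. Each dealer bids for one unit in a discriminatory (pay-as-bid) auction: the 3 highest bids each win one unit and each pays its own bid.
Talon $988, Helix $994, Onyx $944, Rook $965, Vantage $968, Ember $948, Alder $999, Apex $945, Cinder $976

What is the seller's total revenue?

Sorting: 999 (Alder), 994 (Helix), 988 (Talon), 976 (Cinder), 968 (Vantage), …
The 3 highest are Alder, Helix, Talon.
Total revenue = 999 + 994 + 988 = $2,981.

Total revenue: $2,981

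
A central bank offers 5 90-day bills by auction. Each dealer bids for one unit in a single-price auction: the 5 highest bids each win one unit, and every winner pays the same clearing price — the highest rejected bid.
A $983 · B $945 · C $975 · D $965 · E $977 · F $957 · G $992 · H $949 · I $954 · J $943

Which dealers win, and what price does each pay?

G, A, E, C, D; each pays $957

Bids ranked high→low: 992 (G), 983 (A), 977 (E), 975 (C), 965 (D), 957 (F), 954 (I), …
The 5 highest are G, A, E, C, D.
Clearing price = highest rejected bid = $957.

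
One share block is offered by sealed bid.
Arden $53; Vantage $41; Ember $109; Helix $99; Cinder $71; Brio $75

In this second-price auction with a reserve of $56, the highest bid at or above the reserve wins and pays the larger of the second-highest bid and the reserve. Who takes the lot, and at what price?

Rule: the highest bid at or above the reserve wins and pays the larger of the second-highest bid and the reserve.
Bids in order: 109 (Ember) > 99 (Helix) > 75 (Brio) > 71 (Cinder) > 53 (Arden) > 41 (Vantage)
Ember has the top bid at or above the reserve ($109).
Second-highest bid $99 exceeds the reserve $56 → payment $99.

Ember pays $99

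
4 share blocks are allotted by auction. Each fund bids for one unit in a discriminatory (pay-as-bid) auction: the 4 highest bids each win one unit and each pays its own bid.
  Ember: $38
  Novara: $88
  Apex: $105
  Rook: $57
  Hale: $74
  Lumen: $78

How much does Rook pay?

Bids ranked high→low: 105 (Apex), 88 (Novara), 78 (Lumen), 74 (Hale), 57 (Rook), 38 (Ember)
Top 4: Apex, Novara, Lumen, Hale.
Rook does not win → $0.

Rook pays $0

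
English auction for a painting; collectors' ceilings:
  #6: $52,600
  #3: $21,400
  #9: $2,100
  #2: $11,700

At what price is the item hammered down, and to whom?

Sorting limits: 52,600 (#6) > 21,400 (#3) > 11,700 (#2) > 2,100 (#9)
Bidding ends when #3 exits at $21,400; #6 takes it.

#6 wins at $21,400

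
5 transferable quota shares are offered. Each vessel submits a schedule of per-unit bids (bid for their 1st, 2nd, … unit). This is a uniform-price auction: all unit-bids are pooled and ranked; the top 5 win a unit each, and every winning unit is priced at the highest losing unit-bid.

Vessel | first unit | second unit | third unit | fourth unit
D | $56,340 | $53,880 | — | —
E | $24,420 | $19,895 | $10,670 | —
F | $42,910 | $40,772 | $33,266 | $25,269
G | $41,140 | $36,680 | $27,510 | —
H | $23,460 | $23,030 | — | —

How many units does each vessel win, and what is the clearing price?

D 2, F 2, G 1; clearing price $36,680

Merging the schedules and taking the best 5: 56,340 (D-1), 53,880 (D-2), 42,910 (F-1), 41,140 (G-1), 40,772 (F-2)
The (k+1)-th unit-bid is $36,680.
Allocation: D 2, F 2, G 1.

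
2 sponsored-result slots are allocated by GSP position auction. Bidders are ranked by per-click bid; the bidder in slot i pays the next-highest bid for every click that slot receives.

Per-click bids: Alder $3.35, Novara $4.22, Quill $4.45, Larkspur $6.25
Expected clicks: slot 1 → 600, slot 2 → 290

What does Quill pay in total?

Per-click bids in order: $6.25 (Larkspur) > $4.45 (Quill) > $4.22 (Novara) > …
Quill holds slot 2 → pays next bid $4.22 × 290 clicks = $1223.80.

Quill pays $1223.80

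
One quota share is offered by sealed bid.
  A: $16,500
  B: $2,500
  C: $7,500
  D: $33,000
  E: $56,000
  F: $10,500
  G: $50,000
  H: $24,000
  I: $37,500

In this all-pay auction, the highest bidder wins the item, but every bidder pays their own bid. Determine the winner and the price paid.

Bids in order: 56,000 (E) > 50,000 (G) > 37,500 (I) > 33,000 (D) > 24,000 (H) > 16,500 (A) > …
E wins with the top bid; all bids are sunk regardless.

E pays $56,000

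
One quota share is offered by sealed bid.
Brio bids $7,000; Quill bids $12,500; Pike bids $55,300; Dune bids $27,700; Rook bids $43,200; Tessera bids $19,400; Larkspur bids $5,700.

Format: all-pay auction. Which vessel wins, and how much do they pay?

Pike pays $55,300

Rule: the highest bidder wins the item, but every bidder pays their own bid.
Sorting bids: 55,300 (Pike) > 43,200 (Rook) > 27,700 (Dune) > 19,400 (Tessera) > 12,500 (Quill) > 7,000 (Brio) > …
Pike is highest and takes the item; every bidder forfeits their bid.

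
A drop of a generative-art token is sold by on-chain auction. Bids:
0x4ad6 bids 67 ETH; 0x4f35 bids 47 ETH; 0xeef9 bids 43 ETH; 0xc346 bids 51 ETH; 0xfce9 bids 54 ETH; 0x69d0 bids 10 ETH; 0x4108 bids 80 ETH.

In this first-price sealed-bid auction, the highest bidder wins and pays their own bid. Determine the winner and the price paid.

0x4108 pays 80 ETH

Rule: the highest bidder wins and pays their own bid.
Sorting bids: 80 (0x4108) > 67 (0x4ad6) > 54 (0xfce9) > 51 (0xc346) > 47 (0x4f35) > 43 (0xeef9) > …
First-price: 0x4108 pays what they bid, 80 ETH.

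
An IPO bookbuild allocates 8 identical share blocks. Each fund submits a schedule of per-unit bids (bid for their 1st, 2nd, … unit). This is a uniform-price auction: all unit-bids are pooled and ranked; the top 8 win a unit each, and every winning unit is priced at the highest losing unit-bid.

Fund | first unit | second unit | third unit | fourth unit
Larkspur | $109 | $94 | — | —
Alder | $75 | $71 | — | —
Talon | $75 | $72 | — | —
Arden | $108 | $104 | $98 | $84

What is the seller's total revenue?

Total revenue: $576

Pooled unit-bids ranked (top 8): 109 (Larkspur-1), 108 (Arden-1), 104 (Arden-2), 98 (Arden-3), 94 (Larkspur-2), 84 (Arden-4), 75 (Alder-1), 75 (Talon-1)
Highest rejected unit-bid = $72.
Allocation: Alder 1, Arden 4, Larkspur 2, Talon 1. Every unit priced at $72.
Revenue = 8 × 72 = $576.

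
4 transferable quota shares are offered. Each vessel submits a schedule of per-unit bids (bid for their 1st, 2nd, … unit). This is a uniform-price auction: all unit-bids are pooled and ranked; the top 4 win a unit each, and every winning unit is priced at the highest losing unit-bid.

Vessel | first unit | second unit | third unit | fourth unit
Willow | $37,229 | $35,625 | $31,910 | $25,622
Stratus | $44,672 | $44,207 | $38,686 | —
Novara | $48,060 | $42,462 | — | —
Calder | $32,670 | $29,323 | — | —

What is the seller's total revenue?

Total revenue: $154,744

Pooled unit-bids ranked (top 4): 48,060 (Novara-1), 44,672 (Stratus-1), 44,207 (Stratus-2), 42,462 (Novara-2)
The (k+1)-th unit-bid is $38,686.
Allocation: Novara 2, Stratus 2. Every unit priced at $38,686.
Revenue = 4 × 38,686 = $154,744.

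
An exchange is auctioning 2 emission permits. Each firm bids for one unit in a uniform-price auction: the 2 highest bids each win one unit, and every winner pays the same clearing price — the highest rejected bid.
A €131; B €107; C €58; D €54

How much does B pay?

B pays €58

Sorting: 131 (A), 107 (B), 58 (C), 54 (D)
The 2 highest are A, B.
Highest unsuccessful bid: €58 → clearing price.
B wins → pays €58.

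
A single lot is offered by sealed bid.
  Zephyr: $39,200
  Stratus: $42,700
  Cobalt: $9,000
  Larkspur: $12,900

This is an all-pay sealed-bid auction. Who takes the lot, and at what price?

Stratus pays $42,700

Rule: the highest bidder wins the item, but every bidder pays their own bid.
Sorting bids: 42,700 (Stratus) > 39,200 (Zephyr) > 12,900 (Larkspur) > 9,000 (Cobalt)
Stratus wins with the top bid; all bids are sunk regardless.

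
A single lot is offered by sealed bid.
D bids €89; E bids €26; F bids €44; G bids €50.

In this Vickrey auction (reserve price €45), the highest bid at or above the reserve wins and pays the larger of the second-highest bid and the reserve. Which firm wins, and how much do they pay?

D pays €50

Bids ranked: 89 (D) > 50 (G) > 44 (F) > 26 (E)
D has the top bid at or above the reserve (€89).
Second-highest bid €50 exceeds the reserve €45 → payment €50.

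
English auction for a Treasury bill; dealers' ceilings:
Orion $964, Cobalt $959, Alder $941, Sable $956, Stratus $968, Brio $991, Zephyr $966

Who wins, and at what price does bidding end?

Rule: the price rises until one bidder remains; the winner pays the price at which the last rival dropped out.
Limits ranked: 991 (Brio) > 968 (Stratus) > 966 (Zephyr) > 964 (Orion) > 959 (Cobalt) > 956 (Sable) > …
Once the price passes $968, only Brio is left; the hammer falls at Stratus's limit of $968.

Brio wins at $968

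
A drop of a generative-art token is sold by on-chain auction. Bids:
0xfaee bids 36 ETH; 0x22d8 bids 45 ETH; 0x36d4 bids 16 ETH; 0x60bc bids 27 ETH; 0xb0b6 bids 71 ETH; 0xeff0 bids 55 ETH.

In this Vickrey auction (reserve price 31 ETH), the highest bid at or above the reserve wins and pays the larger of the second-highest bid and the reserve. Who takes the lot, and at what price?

0xb0b6 pays 55 ETH

Rule: the highest bid at or above the reserve wins and pays the larger of the second-highest bid and the reserve.
Bids in order: 71 (0xb0b6) > 55 (0xeff0) > 45 (0x22d8) > 36 (0xfaee) > 27 (0x60bc) > 16 (0x36d4)
Highest eligible bid: 0xb0b6 at 71 ETH.
Second-highest bid 55 ETH exceeds the reserve 31 ETH → payment 55 ETH.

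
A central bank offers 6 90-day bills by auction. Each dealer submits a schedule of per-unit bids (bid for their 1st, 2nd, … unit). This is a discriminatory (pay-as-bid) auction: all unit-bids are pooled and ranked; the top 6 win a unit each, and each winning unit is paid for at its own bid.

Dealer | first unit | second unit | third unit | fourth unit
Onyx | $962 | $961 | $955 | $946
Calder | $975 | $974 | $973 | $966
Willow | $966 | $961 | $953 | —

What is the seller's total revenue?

Total revenue: $5,816

Merging the schedules and taking the best 6: 975 (Calder-1), 974 (Calder-2), 973 (Calder-3), 966 (Calder-4), 966 (Willow-1), 962 (Onyx-1)
Next rejected bid: $961 (not a price — pay-as-bid).
Each winning unit pays its own bid.
Revenue = 975 + 974 + 973 + 966 + 966 + 962 = $5,816.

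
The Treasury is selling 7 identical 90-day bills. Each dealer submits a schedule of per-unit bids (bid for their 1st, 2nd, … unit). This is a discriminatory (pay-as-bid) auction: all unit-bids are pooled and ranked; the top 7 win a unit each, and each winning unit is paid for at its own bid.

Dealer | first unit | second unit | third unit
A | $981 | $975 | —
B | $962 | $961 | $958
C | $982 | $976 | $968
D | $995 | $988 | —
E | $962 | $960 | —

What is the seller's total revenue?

Total revenue: $6,865

Merging the schedules and taking the best 7: 995 (D-1), 988 (D-2), 982 (C-1), 981 (A-1), 976 (C-2), 975 (A-2), 968 (C-3)
Next rejected bid: $962 (not a price — pay-as-bid).
Each winning unit pays its own bid.
Revenue = 995 + 988 + 982 + 981 + 976 + 975 + 968 = $6,865.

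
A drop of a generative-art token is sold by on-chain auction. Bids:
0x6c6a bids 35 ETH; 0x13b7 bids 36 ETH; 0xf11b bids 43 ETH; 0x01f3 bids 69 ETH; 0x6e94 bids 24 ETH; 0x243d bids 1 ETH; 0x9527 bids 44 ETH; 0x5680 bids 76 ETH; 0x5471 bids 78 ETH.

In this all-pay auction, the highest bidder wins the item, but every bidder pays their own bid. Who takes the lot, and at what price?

Bids ranked: 78 (0x5471) > 76 (0x5680) > 69 (0x01f3) > 44 (0x9527) > 43 (0xf11b) > 36 (0x13b7) > …
0x5471 wins with the top bid; all bids are sunk regardless.

0x5471 pays 78 ETH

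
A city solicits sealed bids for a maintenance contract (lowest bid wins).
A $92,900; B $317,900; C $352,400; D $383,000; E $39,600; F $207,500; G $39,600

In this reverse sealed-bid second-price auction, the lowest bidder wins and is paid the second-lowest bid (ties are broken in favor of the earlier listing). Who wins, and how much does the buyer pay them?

E is paid $39,600

Bids in order: 39,600 (E) < 39,600 (G) < 92,900 (A) < 207,500 (F) < 317,900 (B) < 352,400 (C) < …
Tie at $39,600 → E wins by tie-break.
Second-price: E is paid G's bid of $39,600.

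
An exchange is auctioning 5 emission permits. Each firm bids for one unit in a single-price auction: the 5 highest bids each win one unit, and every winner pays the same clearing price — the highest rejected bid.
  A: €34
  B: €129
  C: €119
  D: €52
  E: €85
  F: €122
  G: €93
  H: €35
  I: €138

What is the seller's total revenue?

Total revenue: €425

Sorting: 138 (I), 129 (B), 122 (F), 119 (C), 93 (G), 85 (E), 52 (D), …
The 5 highest are I, B, F, C, G.
Highest unsuccessful bid: €85 → clearing price.
Total revenue = 5 × €85 = €425.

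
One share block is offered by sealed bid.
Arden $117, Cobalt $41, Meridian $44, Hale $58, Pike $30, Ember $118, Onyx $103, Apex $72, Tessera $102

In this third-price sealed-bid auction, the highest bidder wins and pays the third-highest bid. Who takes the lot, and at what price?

Ember pays $103

Bids in order: 118 (Ember) > 117 (Arden) > 103 (Onyx) > 102 (Tessera) > 72 (Apex) > 58 (Hale) > …
Ember is highest; pays the third-highest bid, $103.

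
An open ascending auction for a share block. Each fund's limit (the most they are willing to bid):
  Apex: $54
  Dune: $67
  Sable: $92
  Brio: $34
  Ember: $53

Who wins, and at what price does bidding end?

Limits in order: 92 (Sable) > 67 (Dune) > 54 (Apex) > 53 (Ember) > 34 (Brio)
Bidding ends when Dune exits at $67; Sable takes it.

Sable wins at $67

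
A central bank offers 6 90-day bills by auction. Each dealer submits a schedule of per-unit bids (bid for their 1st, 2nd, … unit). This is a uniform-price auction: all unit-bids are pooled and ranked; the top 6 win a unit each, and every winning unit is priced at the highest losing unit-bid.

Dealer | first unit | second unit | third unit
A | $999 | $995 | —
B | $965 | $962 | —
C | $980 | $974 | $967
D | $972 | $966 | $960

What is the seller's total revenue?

Total revenue: $5,796

Pooled unit-bids ranked (top 6): 999 (A-1), 995 (A-2), 980 (C-1), 974 (C-2), 972 (D-1), 967 (C-3)
First bid not allocated: $966.
Allocation: A 2, C 3, D 1. Every unit priced at $966.
Revenue = 6 × 966 = $5,796.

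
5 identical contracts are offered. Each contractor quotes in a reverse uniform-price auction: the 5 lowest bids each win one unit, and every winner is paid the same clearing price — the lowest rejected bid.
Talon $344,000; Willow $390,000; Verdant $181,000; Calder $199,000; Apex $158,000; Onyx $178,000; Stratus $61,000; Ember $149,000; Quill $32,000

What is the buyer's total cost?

Ordering the bids: 32,000 (Quill), 61,000 (Stratus), 149,000 (Ember), 158,000 (Apex), 178,000 (Onyx), 181,000 (Verdant), 199,000 (Calder), …
Winners (5 units): Quill, Stratus, Ember, Apex, Onyx.
First losing bid is Verdant's $181,000, which sets the uniform price.
Total cost = 5 × $181,000 = $905,000.

Total cost: $905,000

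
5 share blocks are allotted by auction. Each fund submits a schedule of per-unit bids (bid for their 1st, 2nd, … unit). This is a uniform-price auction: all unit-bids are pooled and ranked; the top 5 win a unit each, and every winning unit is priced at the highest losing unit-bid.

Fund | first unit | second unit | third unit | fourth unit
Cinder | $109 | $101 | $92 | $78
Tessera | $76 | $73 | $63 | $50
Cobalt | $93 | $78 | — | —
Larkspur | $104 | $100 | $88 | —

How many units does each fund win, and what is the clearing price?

Cinder 2, Cobalt 1, Larkspur 2; clearing price $92

Merging the schedules and taking the best 5: 109 (Cinder-1), 104 (Larkspur-1), 101 (Cinder-2), 100 (Larkspur-2), 93 (Cobalt-1)
First bid not allocated: $92.
Allocation: Cinder 2, Cobalt 1, Larkspur 2.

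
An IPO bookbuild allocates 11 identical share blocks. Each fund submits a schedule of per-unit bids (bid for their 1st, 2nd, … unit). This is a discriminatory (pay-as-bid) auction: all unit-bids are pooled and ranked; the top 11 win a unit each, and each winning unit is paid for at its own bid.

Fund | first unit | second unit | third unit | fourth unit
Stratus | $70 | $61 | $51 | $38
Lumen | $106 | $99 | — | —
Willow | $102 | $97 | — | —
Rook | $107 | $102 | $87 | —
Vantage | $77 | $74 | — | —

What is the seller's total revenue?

Total revenue: $982

Merging the schedules and taking the best 11: 107 (Rook-1), 106 (Lumen-1), 102 (Willow-1), 102 (Rook-2), 99 (Lumen-2), 97 (Willow-2), 87 (Rook-3), 77 (Vantage-1), 74 (Vantage-2), 70 (Stratus-1), 61 (Stratus-2)
Next rejected bid: $51 (not a price — pay-as-bid).
Each winning unit pays its own bid.
Revenue = 107 + 106 + 102 + 102 + 99 + 97 + 87 + 77 + 74 + 70 + 61 = $982.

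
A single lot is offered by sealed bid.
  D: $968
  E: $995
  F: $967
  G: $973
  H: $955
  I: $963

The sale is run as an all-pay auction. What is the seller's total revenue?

Total revenue: $5,821

Bids in order: 995 (E) > 973 (G) > 968 (D) > 967 (F) > 963 (I) > 955 (H)
E wins with the top bid; all bids are sunk regardless.
Every bidder forfeits their bid regardless of winning.
Revenue = 968 + 995 + 967 + 973 + 955 + 963 = $5,821.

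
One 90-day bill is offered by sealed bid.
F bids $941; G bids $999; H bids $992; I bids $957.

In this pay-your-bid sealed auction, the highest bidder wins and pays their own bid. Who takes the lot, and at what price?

G pays $999

Bids ranked: 999 (G) > 992 (H) > 957 (I) > 941 (F)
G has the highest bid and pays exactly that: $999.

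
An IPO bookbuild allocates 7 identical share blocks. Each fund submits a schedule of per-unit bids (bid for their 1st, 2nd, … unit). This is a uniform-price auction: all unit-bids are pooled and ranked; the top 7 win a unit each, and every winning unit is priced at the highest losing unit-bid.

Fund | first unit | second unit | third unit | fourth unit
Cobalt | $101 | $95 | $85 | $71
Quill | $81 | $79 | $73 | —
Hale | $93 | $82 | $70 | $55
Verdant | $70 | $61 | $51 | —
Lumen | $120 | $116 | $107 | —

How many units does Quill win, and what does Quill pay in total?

Pooled unit-bids ranked (top 7): 120 (Lumen-1), 116 (Lumen-2), 107 (Lumen-3), 101 (Cobalt-1), 95 (Cobalt-2), 93 (Hale-1), 85 (Cobalt-3)
First bid not allocated: $82.
Quill wins 0 unit(s) at $82 each.

Quill: 0 units, pays $0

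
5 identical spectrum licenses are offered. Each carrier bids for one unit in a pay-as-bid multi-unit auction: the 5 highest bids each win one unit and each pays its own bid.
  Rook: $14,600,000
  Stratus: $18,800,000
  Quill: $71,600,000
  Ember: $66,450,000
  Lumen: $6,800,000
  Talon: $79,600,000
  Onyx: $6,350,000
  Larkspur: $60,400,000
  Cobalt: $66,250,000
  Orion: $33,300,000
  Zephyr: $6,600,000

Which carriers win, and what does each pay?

Sorting: 79,600,000 (Talon), 71,600,000 (Quill), 66,450,000 (Ember), 66,250,000 (Cobalt), 60,400,000 (Larkspur), 33,300,000 (Orion), 18,800,000 (Stratus), …
Top 5: Talon, Quill, Ember, Cobalt, Larkspur.
Each winner pays its own bid: Talon $79,600,000, Quill $71,600,000, Ember $66,450,000, Cobalt $66,250,000, Larkspur $60,400,000.

Talon $79,600,000, Quill $71,600,000, Ember $66,450,000, Cobalt $66,250,000, Larkspur $60,400,000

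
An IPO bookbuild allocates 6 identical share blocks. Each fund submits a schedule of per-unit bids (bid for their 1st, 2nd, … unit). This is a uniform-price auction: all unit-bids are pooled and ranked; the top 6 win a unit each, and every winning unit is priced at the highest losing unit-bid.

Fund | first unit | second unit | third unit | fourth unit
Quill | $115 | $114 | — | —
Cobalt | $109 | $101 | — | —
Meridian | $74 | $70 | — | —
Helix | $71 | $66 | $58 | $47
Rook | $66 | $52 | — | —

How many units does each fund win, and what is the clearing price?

Cobalt 2, Helix 1, Meridian 1, Quill 2; clearing price $70

Pooled unit-bids ranked (top 6): 115 (Quill-1), 114 (Quill-2), 109 (Cobalt-1), 101 (Cobalt-2), 74 (Meridian-1), 71 (Helix-1)
The (k+1)-th unit-bid is $70.
Allocation: Cobalt 2, Helix 1, Meridian 1, Quill 2.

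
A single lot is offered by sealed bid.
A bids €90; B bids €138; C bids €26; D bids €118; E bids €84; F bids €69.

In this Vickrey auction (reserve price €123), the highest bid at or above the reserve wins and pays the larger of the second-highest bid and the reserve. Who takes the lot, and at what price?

B pays €123

Vickrey auction (reserve price €123): the highest bid at or above the reserve wins and pays the larger of the second-highest bid and the reserve.
Bids in order: 138 (B) > 118 (D) > 90 (A) > 84 (E) > 69 (F) > 26 (C)
B has the top bid at or above the reserve (€138).
Second-highest bid €118 is below the reserve €123, so the reserve binds → payment €123.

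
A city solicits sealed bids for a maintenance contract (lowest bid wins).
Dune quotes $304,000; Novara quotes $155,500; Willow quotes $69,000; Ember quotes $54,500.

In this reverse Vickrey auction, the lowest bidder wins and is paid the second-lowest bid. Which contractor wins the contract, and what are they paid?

Ember is paid $69,000

Rule: the lowest bidder wins and is paid the second-lowest bid.
Bids ranked: 54,500 (Ember) < 69,000 (Willow) < 155,500 (Novara) < 304,000 (Dune)
Ember wins with the lowest bid; price is set by the runner-up at $69,000.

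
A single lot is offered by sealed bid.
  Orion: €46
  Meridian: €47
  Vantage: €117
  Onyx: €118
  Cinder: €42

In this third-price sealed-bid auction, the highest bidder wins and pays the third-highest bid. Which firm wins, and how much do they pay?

Third-price sealed-bid auction: the highest bidder wins and pays the third-highest bid.
Bids ranked: 118 (Onyx) > 117 (Vantage) > 47 (Meridian) > 46 (Orion) > 42 (Cinder)
Onyx wins; payment is bid #3 in the ranking = €47.

Onyx pays €47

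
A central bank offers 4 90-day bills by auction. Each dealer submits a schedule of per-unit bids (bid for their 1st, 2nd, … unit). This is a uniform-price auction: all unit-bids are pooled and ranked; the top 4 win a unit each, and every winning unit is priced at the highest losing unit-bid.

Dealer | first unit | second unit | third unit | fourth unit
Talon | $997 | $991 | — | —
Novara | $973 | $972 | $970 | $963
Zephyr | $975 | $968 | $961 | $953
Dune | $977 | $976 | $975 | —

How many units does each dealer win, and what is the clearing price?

All unit-bids, highest first — top 4: 997 (Talon-1), 991 (Talon-2), 977 (Dune-1), 976 (Dune-2)
The (k+1)-th unit-bid is $975.
Allocation: Dune 2, Talon 2.

Dune 2, Talon 2; clearing price $975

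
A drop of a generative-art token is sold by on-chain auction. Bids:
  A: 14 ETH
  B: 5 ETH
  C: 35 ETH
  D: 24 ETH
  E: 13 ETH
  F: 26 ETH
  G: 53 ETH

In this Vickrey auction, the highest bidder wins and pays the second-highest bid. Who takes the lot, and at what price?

G pays 35 ETH

Vickrey auction: the highest bidder wins and pays the second-highest bid.
Sorting bids: 53 (G) > 35 (C) > 26 (F) > 24 (D) > 14 (A) > 13 (E) > …
G is highest; pays the second-highest bid, 35 ETH.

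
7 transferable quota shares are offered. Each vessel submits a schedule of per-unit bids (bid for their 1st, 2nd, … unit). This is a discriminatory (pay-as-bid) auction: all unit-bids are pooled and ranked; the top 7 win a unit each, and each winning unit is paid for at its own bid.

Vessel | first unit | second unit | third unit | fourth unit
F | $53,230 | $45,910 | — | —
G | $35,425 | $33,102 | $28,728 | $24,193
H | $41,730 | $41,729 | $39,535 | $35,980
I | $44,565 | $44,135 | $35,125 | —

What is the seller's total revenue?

Merging the schedules and taking the best 7: 53,230 (F-1), 45,910 (F-2), 44,565 (I-1), 44,135 (I-2), 41,730 (H-1), 41,729 (H-2), 39,535 (H-3)
Next rejected bid: $35,980 (not a price — pay-as-bid).
Each winning unit pays its own bid.
Revenue = 53,230 + 45,910 + 44,565 + 44,135 + 41,730 + 41,729 + 39,535 = $310,834.

Total revenue: $310,834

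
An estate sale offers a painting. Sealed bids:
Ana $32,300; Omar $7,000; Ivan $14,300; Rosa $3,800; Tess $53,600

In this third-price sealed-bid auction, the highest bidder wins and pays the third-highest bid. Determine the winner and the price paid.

Bids ranked: 53,600 (Tess) > 32,300 (Ana) > 14,300 (Ivan) > 7,000 (Omar) > 3,800 (Rosa)
Tess is highest; pays the third-highest bid, $14,300.

Tess pays $14,300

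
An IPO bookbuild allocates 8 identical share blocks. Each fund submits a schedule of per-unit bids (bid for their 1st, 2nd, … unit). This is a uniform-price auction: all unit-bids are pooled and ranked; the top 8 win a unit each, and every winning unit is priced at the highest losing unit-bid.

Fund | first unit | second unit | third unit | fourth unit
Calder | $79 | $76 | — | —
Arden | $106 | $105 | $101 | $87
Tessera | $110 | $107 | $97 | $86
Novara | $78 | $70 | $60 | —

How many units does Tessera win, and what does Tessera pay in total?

All unit-bids, highest first — top 8: 110 (Tessera-1), 107 (Tessera-2), 106 (Arden-1), 105 (Arden-2), 101 (Arden-3), 97 (Tessera-3), 87 (Arden-4), 86 (Tessera-4)
Highest rejected unit-bid = $79.
Tessera wins 4 unit(s) at $79 each.

Tessera: 4 units, pays $316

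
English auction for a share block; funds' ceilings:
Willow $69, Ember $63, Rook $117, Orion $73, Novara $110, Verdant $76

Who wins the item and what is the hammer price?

Rook wins at $110

Limits in order: 117 (Rook) > 110 (Novara) > 76 (Verdant) > 73 (Orion) > 69 (Willow) > 63 (Ember)
Novara is the last rival to drop out, at $110; Rook remains and wins at that price.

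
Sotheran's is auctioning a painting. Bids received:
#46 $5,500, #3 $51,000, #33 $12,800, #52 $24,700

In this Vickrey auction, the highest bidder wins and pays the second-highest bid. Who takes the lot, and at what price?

Sorting bids: 51,000 (#3) > 24,700 (#52) > 12,800 (#33) > 5,500 (#46)
Second-price: #3 pays #52's bid of $24,700.

#3 pays $24,700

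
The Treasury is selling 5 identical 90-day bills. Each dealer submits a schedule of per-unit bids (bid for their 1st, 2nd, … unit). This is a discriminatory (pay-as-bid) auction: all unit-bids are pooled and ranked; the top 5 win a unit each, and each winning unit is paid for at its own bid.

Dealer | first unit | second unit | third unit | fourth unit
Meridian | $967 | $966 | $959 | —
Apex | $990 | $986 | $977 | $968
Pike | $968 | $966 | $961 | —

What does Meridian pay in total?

Meridian pays $0

Pooled unit-bids ranked (top 5): 990 (Apex-1), 986 (Apex-2), 977 (Apex-3), 968 (Apex-4), 968 (Pike-1)
Next rejected bid: $967 (not a price — pay-as-bid).
Meridian wins no units.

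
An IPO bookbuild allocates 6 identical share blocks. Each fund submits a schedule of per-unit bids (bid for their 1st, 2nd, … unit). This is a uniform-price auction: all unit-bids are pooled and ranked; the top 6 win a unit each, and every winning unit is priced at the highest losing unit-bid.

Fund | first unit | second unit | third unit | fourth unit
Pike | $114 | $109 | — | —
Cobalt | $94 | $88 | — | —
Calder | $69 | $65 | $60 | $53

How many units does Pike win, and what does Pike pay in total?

All unit-bids, highest first — top 6: 114 (Pike-1), 109 (Pike-2), 94 (Cobalt-1), 88 (Cobalt-2), 69 (Calder-1), 65 (Calder-2)
The (k+1)-th unit-bid is $60.
Pike wins 2 unit(s) at $60 each.

Pike: 2 units, pays $120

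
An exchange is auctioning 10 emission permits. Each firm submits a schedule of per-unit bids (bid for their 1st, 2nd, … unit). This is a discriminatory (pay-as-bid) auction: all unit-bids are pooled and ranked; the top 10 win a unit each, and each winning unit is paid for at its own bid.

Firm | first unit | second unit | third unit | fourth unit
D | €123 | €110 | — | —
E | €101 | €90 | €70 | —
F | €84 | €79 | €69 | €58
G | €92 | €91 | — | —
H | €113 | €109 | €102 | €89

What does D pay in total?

Merging the schedules and taking the best 10: 123 (D-1), 113 (H-1), 110 (D-2), 109 (H-2), 102 (H-3), 101 (E-1), 92 (G-1), 91 (G-2), 90 (E-2), 89 (H-4)
Next rejected bid: €84 (not a price — pay-as-bid).
D's winning unit-bids: 123 + 110 = €233.

D pays €233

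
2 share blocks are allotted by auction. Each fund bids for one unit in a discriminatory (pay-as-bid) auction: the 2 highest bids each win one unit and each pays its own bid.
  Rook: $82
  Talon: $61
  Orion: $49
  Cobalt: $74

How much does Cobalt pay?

Cobalt pays $74

Bids ranked high→low: 82 (Rook), 74 (Cobalt), 61 (Talon), 49 (Orion)
Top 2: Rook, Cobalt.
Cobalt wins → own bid $74.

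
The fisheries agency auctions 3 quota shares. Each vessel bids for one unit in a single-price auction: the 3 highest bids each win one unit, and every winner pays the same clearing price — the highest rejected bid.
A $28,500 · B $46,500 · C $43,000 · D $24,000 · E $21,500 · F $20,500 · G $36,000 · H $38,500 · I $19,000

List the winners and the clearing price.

Sorting: 46,500 (B), 43,000 (C), 38,500 (H), 36,000 (G), 28,500 (A), …
Winners (3 units): B, C, H.
Clearing price = highest rejected bid = $36,000.

B, C, H; each pays $36,000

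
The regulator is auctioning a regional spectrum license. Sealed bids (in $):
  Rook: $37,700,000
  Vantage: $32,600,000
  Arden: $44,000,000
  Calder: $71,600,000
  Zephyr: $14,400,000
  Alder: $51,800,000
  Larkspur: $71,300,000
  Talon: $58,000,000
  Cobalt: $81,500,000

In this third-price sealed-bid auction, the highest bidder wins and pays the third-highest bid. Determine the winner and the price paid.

Rule: the highest bidder wins and pays the third-highest bid.
Sorting bids: 81,500,000 (Cobalt) > 71,600,000 (Calder) > 71,300,000 (Larkspur) > 58,000,000 (Talon) > 51,800,000 (Alder) > 44,000,000 (Arden) > …
Cobalt is highest; pays the third-highest bid, $71,300,000.

Cobalt pays $71,300,000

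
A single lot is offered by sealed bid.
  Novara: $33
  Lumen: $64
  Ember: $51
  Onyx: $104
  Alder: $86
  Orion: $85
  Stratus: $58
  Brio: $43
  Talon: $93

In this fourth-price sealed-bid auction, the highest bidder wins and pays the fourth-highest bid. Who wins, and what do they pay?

Fourth-price sealed-bid auction: the highest bidder wins and pays the fourth-highest bid.
Bids ranked: 104 (Onyx) > 93 (Talon) > 86 (Alder) > 85 (Orion) > 64 (Lumen) > 58 (Stratus) > …
Onyx is highest; pays the fourth-highest bid, $85.

Onyx pays $85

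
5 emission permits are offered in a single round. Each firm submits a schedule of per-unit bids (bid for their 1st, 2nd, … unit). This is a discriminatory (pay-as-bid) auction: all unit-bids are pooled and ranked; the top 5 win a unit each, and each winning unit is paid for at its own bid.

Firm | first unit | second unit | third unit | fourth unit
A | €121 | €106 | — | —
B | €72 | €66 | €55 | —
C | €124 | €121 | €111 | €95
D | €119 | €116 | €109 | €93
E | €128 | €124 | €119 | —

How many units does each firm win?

A 1, C 2, E 2

Pooled unit-bids ranked (top 5): 128 (E-1), 124 (C-1), 124 (E-2), 121 (A-1), 121 (C-2)
Next rejected bid: €119 (not a price — pay-as-bid).
Allocation: A 1, C 2, E 2.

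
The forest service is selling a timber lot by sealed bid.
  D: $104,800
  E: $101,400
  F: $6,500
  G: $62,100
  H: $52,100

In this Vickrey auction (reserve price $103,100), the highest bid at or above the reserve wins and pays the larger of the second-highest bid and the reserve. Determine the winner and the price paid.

Bids in order: 104,800 (D) > 101,400 (E) > 62,100 (G) > 52,100 (H) > 6,500 (F)
D has the top bid at or above the reserve ($104,800).
max(second-highest $101,400, reserve $103,100) = $103,100.

D pays $103,100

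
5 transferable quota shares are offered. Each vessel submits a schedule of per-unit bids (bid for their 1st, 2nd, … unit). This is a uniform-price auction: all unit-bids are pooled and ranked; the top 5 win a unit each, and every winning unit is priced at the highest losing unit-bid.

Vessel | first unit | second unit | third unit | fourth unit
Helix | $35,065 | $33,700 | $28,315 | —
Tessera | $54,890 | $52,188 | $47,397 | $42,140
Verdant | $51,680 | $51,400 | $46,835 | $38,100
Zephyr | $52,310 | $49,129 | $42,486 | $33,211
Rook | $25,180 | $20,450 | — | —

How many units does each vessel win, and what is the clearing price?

Pooled unit-bids ranked (top 5): 54,890 (Tessera-1), 52,310 (Zephyr-1), 52,188 (Tessera-2), 51,680 (Verdant-1), 51,400 (Verdant-2)
The (k+1)-th unit-bid is $49,129.
Allocation: Tessera 2, Verdant 2, Zephyr 1.

Tessera 2, Verdant 2, Zephyr 1; clearing price $49,129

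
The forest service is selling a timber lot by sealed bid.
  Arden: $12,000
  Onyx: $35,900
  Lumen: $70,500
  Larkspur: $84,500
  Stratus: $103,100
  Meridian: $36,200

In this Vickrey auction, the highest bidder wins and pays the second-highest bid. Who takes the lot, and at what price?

Stratus pays $84,500

Rule: the highest bidder wins and pays the second-highest bid.
Sorting bids: 103,100 (Stratus) > 84,500 (Larkspur) > 70,500 (Lumen) > 36,200 (Meridian) > 35,900 (Onyx) > 12,000 (Arden)
Second-price: Stratus pays Larkspur's bid of $84,500.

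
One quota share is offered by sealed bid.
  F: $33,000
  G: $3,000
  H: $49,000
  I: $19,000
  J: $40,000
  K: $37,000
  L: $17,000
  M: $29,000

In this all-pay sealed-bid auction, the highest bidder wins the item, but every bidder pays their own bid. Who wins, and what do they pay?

Rule: the highest bidder wins the item, but every bidder pays their own bid.
Bids in order: 49,000 (H) > 40,000 (J) > 37,000 (K) > 33,000 (F) > 29,000 (M) > 19,000 (I) > …
H is highest and takes the item; every bidder forfeits their bid.

H pays $49,000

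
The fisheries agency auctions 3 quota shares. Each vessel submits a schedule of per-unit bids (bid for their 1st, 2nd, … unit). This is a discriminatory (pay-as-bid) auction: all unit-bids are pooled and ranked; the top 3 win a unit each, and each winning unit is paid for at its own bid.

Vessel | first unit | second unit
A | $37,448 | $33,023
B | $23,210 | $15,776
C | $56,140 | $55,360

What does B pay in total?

B pays $0

All unit-bids, highest first — top 3: 56,140 (C-1), 55,360 (C-2), 37,448 (A-1)
Next rejected bid: $33,023 (not a price — pay-as-bid).
B wins no units.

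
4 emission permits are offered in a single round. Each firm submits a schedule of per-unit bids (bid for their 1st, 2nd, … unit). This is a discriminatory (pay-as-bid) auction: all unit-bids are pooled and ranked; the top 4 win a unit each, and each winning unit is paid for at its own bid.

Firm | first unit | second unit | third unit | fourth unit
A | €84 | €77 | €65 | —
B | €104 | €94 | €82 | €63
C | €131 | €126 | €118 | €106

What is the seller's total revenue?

Total revenue: €481

Pooled unit-bids ranked (top 4): 131 (C-1), 126 (C-2), 118 (C-3), 106 (C-4)
Next rejected bid: €104 (not a price — pay-as-bid).
Each winning unit pays its own bid.
Revenue = 131 + 126 + 118 + 106 = €481.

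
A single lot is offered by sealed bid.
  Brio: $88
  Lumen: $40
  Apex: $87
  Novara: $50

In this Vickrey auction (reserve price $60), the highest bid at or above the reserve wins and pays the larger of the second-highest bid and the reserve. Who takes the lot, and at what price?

Rule: the highest bid at or above the reserve wins and pays the larger of the second-highest bid and the reserve.
Bids ranked: 88 (Brio) > 87 (Apex) > 50 (Novara) > 40 (Lumen)
Highest eligible bid: Brio at $88.
Second-highest bid $87 exceeds the reserve $60 → payment $87.

Brio pays $87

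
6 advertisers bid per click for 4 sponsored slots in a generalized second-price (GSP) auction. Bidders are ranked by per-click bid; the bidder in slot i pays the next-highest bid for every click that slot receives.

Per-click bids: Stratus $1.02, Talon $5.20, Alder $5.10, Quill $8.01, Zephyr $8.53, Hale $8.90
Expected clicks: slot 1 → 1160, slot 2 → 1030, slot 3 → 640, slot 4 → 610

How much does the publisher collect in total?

Per-click bids in order: $8.90 (Hale) > $8.53 (Zephyr) > $8.01 (Quill) > $5.20 (Talon) > $5.10 (Alder) > …
Slot 1: Hale pays $8.53 × 1160 = $9894.80
Slot 2: Zephyr pays $8.01 × 1030 = $8250.30
Slot 3: Quill pays $5.20 × 640 = $3328.00
Slot 4: Talon pays $5.10 × 610 = $3111.00
Total = $24584.10

Total revenue: $24584.10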